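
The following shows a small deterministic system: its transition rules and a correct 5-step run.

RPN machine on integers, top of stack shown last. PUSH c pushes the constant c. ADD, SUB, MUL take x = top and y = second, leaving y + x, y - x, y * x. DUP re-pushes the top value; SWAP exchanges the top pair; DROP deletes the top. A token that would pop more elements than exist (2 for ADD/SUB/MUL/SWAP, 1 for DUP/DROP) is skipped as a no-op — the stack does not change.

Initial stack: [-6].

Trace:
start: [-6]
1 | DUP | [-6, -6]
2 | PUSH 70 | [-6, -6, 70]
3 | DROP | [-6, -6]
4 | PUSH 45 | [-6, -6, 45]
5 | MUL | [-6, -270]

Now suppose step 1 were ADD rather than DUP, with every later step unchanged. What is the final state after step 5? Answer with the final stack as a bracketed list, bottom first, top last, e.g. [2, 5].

(re-executing from step 1 with the substitution; state before step 1: [-6])
1 | ADD | [-6]
2 | PUSH 70 | [-6, 70]
3 | DROP | [-6]
4 | PUSH 45 | [-6, 45]
5 | MUL | [-270]

[-270]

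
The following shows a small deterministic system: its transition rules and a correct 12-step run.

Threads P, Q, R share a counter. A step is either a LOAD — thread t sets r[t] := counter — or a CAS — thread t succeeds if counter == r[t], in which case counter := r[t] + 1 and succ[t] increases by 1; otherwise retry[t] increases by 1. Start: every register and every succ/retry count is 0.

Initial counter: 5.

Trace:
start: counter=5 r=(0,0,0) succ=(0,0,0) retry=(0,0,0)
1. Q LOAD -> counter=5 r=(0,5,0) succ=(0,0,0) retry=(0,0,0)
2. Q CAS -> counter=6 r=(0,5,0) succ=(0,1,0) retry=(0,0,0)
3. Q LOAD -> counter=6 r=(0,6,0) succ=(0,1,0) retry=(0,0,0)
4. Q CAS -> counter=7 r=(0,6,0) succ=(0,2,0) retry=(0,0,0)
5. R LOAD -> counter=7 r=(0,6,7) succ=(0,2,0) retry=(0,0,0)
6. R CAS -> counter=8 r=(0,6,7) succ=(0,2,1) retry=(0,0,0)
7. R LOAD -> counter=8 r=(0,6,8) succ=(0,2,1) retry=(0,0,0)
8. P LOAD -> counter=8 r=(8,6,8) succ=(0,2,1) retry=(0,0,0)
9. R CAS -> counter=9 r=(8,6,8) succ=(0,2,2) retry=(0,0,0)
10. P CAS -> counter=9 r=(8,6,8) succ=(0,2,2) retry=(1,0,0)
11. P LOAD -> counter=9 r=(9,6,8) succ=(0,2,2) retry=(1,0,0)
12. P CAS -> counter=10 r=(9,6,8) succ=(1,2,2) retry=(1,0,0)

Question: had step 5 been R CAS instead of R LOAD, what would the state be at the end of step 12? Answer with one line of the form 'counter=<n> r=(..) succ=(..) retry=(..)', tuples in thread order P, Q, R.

counter=9 r=(8,6,7) succ=(1,2,1) retry=(1,0,2)

(re-executing from step 5 with the substitution; state before step 5: counter=7 r=(0,6,0) succ=(0,2,0) retry=(0,0,0))
5. R CAS -> counter=7 r=(0,6,0) succ=(0,2,0) retry=(0,0,1)
6. R CAS -> counter=7 r=(0,6,0) succ=(0,2,0) retry=(0,0,2)
7. R LOAD -> counter=7 r=(0,6,7) succ=(0,2,0) retry=(0,0,2)
8. P LOAD -> counter=7 r=(7,6,7) succ=(0,2,0) retry=(0,0,2)
9. R CAS -> counter=8 r=(7,6,7) succ=(0,2,1) retry=(0,0,2)
10. P CAS -> counter=8 r=(7,6,7) succ=(0,2,1) retry=(1,0,2)
11. P LOAD -> counter=8 r=(8,6,7) succ=(0,2,1) retry=(1,0,2)
12. P CAS -> counter=9 r=(8,6,7) succ=(1,2,1) retry=(1,0,2)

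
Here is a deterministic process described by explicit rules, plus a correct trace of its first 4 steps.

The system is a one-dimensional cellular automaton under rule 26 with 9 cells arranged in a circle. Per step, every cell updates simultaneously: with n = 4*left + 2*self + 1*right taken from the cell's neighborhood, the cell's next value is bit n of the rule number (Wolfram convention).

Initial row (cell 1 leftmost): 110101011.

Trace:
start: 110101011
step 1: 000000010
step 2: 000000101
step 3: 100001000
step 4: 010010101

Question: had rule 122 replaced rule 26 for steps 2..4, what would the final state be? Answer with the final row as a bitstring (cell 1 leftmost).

(re-executing steps 2..4 under rule 122; state before step 2: 000000010)
step 2: 000000101
step 3: 100001010
step 4: 010010101

010010101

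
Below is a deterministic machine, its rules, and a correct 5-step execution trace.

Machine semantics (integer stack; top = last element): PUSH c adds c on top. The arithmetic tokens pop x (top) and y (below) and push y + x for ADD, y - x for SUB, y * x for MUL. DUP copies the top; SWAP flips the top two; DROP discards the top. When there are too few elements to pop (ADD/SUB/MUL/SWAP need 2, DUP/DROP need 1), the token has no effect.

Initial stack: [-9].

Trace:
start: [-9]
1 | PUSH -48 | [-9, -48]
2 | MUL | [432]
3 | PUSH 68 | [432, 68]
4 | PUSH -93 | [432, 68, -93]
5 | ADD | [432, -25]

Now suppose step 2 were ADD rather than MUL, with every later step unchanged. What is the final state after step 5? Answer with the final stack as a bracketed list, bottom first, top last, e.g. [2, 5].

(re-executing from step 2 with the substitution; state before step 2: [-9, -48])
2 | ADD | [-57]
3 | PUSH 68 | [-57, 68]
4 | PUSH -93 | [-57, 68, -93]
5 | ADD | [-57, -25]

[-57, -25]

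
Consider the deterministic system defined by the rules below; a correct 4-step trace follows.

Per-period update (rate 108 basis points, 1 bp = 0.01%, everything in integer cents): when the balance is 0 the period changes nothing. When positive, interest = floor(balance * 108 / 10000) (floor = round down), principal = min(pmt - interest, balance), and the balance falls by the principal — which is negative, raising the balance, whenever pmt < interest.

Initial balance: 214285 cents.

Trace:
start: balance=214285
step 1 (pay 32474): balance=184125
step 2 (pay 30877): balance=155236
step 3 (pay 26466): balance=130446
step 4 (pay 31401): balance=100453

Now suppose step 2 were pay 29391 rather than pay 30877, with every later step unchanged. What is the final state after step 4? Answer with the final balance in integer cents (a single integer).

(re-executing from step 2 with the substitution; state before step 2: balance=184125)
step 2 (pay 29391): balance=156722
step 3 (pay 26466): balance=131948
step 4 (pay 31401): balance=101972

101972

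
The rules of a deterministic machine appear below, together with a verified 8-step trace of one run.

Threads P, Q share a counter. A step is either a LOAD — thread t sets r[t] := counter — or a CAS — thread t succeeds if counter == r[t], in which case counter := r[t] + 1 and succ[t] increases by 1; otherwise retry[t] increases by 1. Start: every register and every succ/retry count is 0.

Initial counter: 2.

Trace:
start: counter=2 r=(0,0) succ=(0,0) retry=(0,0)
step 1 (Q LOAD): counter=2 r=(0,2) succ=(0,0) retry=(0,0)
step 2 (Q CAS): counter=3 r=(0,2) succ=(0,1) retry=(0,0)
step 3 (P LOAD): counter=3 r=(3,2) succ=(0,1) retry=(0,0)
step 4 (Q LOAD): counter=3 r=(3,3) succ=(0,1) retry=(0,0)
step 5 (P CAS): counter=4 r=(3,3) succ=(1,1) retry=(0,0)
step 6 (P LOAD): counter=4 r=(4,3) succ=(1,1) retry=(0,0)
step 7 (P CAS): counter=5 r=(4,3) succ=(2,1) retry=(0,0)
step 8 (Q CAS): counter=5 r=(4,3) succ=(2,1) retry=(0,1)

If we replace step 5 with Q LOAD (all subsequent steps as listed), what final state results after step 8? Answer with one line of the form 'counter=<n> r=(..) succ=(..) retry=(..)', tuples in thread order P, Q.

(re-executing from step 5 with the substitution; state before step 5: counter=3 r=(3,3) succ=(0,1) retry=(0,0))
step 5 (Q LOAD): counter=3 r=(3,3) succ=(0,1) retry=(0,0)
step 6 (P LOAD): counter=3 r=(3,3) succ=(0,1) retry=(0,0)
step 7 (P CAS): counter=4 r=(3,3) succ=(1,1) retry=(0,0)
step 8 (Q CAS): counter=4 r=(3,3) succ=(1,1) retry=(0,1)

counter=4 r=(3,3) succ=(1,1) retry=(0,1)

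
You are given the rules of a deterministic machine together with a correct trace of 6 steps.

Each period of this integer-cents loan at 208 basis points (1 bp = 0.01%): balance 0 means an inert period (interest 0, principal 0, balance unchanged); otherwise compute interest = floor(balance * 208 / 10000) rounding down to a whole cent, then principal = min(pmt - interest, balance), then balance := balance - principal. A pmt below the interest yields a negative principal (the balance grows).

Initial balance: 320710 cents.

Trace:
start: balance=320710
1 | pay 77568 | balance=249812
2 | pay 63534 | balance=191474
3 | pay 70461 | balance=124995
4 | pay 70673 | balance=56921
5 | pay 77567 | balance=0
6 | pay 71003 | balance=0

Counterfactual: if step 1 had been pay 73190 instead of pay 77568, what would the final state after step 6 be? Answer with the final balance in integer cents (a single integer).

(re-executing from step 1 with the substitution; state before step 1: balance=320710)
1 | pay 73190 | balance=254190
2 | pay 63534 | balance=195943
3 | pay 70461 | balance=129557
4 | pay 70673 | balance=61578
5 | pay 77567 | balance=0
6 | pay 71003 | balance=0

0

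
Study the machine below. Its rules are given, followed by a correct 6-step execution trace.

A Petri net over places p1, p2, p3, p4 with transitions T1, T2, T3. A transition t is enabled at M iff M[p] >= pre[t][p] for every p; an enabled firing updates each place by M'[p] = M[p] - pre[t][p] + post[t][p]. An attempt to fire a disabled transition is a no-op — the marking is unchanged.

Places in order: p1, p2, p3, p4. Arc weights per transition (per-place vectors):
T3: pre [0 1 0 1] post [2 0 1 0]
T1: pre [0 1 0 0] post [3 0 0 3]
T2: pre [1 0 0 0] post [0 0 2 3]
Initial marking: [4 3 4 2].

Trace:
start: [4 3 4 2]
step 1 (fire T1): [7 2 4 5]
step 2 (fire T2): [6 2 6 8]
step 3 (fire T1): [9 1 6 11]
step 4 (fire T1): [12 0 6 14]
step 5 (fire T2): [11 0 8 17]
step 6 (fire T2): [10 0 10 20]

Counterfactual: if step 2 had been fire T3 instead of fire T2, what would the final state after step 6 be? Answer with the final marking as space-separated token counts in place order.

10 0 9 13

(re-executing from step 2 with the substitution; state before step 2: [7 2 4 5])
step 2 (fire T3): [9 1 5 4]
step 3 (fire T1): [12 0 5 7]
step 4 (fire T1): [12 0 5 7]
step 5 (fire T2): [11 0 7 10]
step 6 (fire T2): [10 0 9 13]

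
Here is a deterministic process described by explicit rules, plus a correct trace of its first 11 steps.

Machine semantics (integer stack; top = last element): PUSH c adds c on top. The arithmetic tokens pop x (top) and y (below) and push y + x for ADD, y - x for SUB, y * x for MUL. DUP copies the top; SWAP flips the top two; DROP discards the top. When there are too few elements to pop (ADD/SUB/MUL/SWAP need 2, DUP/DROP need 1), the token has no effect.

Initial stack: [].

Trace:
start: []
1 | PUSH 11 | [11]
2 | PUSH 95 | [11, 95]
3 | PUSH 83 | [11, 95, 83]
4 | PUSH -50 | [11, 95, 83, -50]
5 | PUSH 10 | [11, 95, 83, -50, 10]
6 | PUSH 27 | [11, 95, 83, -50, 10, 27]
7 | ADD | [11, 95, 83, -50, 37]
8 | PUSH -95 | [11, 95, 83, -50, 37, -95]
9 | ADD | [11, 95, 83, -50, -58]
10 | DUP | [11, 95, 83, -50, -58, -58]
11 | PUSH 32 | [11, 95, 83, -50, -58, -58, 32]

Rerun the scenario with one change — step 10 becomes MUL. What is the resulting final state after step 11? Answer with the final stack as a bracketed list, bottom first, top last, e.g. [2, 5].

[11, 95, 83, 2900, 32]

(re-executing from step 10 with the substitution; state before step 10: [11, 95, 83, -50, -58])
10 | MUL | [11, 95, 83, 2900]
11 | PUSH 32 | [11, 95, 83, 2900, 32]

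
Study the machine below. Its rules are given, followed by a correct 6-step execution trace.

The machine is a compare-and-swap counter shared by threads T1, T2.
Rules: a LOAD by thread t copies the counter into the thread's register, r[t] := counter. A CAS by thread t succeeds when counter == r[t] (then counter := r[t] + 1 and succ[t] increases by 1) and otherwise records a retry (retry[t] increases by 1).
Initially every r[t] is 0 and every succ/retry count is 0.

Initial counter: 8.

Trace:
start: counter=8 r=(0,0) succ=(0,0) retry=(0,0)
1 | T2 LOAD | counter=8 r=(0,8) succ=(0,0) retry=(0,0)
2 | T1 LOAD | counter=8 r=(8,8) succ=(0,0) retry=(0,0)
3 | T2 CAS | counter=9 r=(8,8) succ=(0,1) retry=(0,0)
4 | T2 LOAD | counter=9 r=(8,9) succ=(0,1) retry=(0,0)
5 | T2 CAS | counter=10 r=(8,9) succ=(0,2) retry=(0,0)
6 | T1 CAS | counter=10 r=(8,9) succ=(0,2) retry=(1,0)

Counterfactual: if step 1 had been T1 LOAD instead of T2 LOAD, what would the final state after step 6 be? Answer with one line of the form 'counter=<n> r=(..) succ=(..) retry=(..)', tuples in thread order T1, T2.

counter=9 r=(8,8) succ=(0,1) retry=(1,1)

(re-executing from step 1 with the substitution; state before step 1: counter=8 r=(0,0) succ=(0,0) retry=(0,0))
1 | T1 LOAD | counter=8 r=(8,0) succ=(0,0) retry=(0,0)
2 | T1 LOAD | counter=8 r=(8,0) succ=(0,0) retry=(0,0)
3 | T2 CAS | counter=8 r=(8,0) succ=(0,0) retry=(0,1)
4 | T2 LOAD | counter=8 r=(8,8) succ=(0,0) retry=(0,1)
5 | T2 CAS | counter=9 r=(8,8) succ=(0,1) retry=(0,1)
6 | T1 CAS | counter=9 r=(8,8) succ=(0,1) retry=(1,1)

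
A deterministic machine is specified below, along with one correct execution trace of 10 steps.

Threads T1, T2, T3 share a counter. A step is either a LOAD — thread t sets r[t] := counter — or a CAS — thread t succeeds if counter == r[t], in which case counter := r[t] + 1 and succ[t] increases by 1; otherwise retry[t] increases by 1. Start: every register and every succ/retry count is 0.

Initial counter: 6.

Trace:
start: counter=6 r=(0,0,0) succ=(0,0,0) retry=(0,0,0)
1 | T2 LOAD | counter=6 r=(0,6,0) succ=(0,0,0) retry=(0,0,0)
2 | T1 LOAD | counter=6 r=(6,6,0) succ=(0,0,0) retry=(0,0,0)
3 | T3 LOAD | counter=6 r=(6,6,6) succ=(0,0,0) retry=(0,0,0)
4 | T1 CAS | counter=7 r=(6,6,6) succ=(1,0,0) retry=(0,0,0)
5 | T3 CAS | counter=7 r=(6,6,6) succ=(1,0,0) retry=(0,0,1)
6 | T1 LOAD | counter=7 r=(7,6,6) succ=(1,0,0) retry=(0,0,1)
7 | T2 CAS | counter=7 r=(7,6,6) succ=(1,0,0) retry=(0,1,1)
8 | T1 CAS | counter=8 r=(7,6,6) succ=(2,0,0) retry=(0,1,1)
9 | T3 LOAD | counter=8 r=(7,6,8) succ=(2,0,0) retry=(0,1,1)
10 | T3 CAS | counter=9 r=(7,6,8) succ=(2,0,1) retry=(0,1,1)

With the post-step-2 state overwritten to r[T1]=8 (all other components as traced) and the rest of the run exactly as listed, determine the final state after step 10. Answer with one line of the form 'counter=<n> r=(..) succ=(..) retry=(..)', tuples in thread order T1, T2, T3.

counter=9 r=(7,6,8) succ=(1,0,2) retry=(1,1,0)

state after step 2 := counter=6 r=(8,6,0) succ=(0,0,0) retry=(0,0,0)
3 | T3 LOAD | counter=6 r=(8,6,6) succ=(0,0,0) retry=(0,0,0)
4 | T1 CAS | counter=6 r=(8,6,6) succ=(0,0,0) retry=(1,0,0)
5 | T3 CAS | counter=7 r=(8,6,6) succ=(0,0,1) retry=(1,0,0)
6 | T1 LOAD | counter=7 r=(7,6,6) succ=(0,0,1) retry=(1,0,0)
7 | T2 CAS | counter=7 r=(7,6,6) succ=(0,0,1) retry=(1,1,0)
8 | T1 CAS | counter=8 r=(7,6,6) succ=(1,0,1) retry=(1,1,0)
9 | T3 LOAD | counter=8 r=(7,6,8) succ=(1,0,1) retry=(1,1,0)
10 | T3 CAS | counter=9 r=(7,6,8) succ=(1,0,2) retry=(1,1,0)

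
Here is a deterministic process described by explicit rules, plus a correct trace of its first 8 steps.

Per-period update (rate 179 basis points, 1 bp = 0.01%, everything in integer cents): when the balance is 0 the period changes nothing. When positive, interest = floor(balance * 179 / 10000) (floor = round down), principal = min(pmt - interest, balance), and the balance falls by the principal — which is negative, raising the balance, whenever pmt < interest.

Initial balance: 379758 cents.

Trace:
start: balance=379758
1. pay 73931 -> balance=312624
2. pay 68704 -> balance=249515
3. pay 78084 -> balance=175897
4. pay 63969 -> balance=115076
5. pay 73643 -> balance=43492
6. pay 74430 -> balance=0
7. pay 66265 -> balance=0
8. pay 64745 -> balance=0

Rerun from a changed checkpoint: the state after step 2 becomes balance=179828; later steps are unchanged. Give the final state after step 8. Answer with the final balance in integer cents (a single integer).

0

state after step 2 := balance=179828
3. pay 78084 -> balance=104962
4. pay 63969 -> balance=42871
5. pay 73643 -> balance=0
6. pay 74430 -> balance=0
7. pay 66265 -> balance=0
8. pay 64745 -> balance=0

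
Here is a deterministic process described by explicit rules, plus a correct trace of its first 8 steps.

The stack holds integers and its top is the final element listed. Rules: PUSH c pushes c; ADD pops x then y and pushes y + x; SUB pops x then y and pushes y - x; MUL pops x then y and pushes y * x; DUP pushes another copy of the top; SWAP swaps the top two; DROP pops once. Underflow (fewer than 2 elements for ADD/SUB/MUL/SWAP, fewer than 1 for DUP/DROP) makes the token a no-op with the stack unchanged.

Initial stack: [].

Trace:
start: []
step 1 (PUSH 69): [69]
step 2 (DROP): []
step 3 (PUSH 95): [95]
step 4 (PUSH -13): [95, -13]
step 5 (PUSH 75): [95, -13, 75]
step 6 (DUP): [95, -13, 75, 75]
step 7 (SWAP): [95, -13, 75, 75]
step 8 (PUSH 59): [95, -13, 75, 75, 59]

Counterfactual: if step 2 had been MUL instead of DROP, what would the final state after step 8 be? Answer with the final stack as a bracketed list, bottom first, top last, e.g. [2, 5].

[69, 95, -13, 75, 75, 59]

(re-executing from step 2 with the substitution; state before step 2: [69])
step 2 (MUL): [69]
step 3 (PUSH 95): [69, 95]
step 4 (PUSH -13): [69, 95, -13]
step 5 (PUSH 75): [69, 95, -13, 75]
step 6 (DUP): [69, 95, -13, 75, 75]
step 7 (SWAP): [69, 95, -13, 75, 75]
step 8 (PUSH 59): [69, 95, -13, 75, 75, 59]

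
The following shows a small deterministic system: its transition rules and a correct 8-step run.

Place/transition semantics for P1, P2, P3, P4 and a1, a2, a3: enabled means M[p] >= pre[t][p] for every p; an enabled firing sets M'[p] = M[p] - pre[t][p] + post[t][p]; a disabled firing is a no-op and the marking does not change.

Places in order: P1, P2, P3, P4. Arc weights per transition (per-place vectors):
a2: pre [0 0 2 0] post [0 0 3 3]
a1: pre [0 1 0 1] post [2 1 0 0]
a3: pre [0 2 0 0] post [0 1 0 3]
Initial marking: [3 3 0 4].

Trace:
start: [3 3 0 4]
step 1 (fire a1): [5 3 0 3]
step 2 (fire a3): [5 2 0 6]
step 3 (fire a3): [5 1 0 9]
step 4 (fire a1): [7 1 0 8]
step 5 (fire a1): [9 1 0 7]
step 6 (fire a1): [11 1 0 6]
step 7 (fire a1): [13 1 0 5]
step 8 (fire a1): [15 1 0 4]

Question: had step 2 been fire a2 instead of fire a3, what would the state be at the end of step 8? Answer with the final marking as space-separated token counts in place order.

15 2 0 1

(re-executing from step 2 with the substitution; state before step 2: [5 3 0 3])
step 2 (fire a2): [5 3 0 3]
step 3 (fire a3): [5 2 0 6]
step 4 (fire a1): [7 2 0 5]
step 5 (fire a1): [9 2 0 4]
step 6 (fire a1): [11 2 0 3]
step 7 (fire a1): [13 2 0 2]
step 8 (fire a1): [15 2 0 1]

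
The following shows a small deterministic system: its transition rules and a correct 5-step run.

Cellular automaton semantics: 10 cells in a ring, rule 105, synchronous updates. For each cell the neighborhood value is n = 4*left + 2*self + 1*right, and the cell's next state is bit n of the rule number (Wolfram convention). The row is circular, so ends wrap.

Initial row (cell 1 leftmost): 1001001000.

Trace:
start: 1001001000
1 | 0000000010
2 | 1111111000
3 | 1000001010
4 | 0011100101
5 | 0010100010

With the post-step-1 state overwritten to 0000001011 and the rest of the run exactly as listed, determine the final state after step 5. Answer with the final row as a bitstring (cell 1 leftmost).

1001111011

state after step 1 := 0000001011
2 | 0111100111
3 | 1100100101
4 | 0100000011
5 | 1001111011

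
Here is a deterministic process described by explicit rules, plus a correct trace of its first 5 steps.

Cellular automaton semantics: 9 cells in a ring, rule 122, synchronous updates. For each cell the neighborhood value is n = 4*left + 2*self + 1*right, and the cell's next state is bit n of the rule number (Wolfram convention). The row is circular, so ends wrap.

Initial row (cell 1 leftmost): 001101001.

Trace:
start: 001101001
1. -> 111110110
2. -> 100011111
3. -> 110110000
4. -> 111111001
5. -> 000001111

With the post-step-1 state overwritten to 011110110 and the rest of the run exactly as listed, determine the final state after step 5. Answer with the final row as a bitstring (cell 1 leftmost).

state after step 1 := 011110110
2. -> 110011111
3. -> 011110000
4. -> 110011000
5. -> 111111101

111111101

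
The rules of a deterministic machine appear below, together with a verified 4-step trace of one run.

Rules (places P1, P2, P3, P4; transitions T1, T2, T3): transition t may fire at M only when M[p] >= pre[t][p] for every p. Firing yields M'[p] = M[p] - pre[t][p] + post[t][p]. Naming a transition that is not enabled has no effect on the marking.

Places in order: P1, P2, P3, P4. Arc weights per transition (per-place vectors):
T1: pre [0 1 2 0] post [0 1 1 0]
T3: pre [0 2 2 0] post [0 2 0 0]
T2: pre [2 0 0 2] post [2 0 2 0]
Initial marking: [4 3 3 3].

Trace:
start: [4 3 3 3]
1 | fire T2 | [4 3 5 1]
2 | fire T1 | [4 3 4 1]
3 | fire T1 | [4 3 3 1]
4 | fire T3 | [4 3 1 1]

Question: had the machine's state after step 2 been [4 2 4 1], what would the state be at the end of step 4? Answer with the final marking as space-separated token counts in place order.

4 2 1 1

state after step 2 := [4 2 4 1]
3 | fire T1 | [4 2 3 1]
4 | fire T3 | [4 2 1 1]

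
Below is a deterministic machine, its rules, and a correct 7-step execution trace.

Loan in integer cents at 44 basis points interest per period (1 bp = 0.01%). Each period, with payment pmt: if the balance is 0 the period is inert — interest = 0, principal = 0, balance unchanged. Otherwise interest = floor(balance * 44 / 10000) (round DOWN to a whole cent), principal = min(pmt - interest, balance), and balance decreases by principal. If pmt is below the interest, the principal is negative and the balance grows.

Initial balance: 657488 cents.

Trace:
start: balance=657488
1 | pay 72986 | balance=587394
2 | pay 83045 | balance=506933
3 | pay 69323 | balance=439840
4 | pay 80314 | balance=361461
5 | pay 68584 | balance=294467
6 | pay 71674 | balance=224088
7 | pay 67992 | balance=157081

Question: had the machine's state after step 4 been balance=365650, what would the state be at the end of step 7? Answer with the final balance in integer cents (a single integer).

state after step 4 := balance=365650
5 | pay 68584 | balance=298674
6 | pay 71674 | balance=228314
7 | pay 67992 | balance=161326

161326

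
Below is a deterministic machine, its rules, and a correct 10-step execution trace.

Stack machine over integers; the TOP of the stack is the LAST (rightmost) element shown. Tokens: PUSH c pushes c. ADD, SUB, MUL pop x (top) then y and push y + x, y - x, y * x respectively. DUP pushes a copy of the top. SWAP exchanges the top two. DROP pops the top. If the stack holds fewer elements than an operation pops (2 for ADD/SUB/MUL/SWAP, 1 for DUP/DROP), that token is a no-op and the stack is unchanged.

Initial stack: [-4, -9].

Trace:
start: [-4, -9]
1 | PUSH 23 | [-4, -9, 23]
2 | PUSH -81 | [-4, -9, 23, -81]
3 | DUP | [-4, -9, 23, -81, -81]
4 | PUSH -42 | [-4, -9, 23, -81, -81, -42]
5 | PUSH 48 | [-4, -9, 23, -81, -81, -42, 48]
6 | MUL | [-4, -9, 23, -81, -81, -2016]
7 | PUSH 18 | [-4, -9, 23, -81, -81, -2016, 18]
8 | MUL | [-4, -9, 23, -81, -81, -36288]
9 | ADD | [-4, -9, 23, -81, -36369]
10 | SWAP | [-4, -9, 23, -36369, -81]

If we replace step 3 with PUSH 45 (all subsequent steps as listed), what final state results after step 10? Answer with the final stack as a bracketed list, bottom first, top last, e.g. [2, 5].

[-4, -9, 23, -36243, -81]

(re-executing from step 3 with the substitution; state before step 3: [-4, -9, 23, -81])
3 | PUSH 45 | [-4, -9, 23, -81, 45]
4 | PUSH -42 | [-4, -9, 23, -81, 45, -42]
5 | PUSH 48 | [-4, -9, 23, -81, 45, -42, 48]
6 | MUL | [-4, -9, 23, -81, 45, -2016]
7 | PUSH 18 | [-4, -9, 23, -81, 45, -2016, 18]
8 | MUL | [-4, -9, 23, -81, 45, -36288]
9 | ADD | [-4, -9, 23, -81, -36243]
10 | SWAP | [-4, -9, 23, -36243, -81]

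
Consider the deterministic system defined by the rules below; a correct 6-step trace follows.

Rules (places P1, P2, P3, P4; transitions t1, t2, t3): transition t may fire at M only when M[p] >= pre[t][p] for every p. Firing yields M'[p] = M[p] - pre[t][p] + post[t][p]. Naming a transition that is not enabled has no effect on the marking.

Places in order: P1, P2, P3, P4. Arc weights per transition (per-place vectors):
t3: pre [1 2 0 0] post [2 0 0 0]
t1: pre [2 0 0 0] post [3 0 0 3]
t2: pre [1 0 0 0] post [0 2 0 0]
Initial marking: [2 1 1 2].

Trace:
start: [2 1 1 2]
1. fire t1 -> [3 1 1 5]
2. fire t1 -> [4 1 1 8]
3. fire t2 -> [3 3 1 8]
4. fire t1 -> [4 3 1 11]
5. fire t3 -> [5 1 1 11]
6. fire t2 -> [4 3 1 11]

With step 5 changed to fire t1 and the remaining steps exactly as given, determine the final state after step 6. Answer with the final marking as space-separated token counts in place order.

(re-executing from step 5 with the substitution; state before step 5: [4 3 1 11])
5. fire t1 -> [5 3 1 14]
6. fire t2 -> [4 5 1 14]

4 5 1 14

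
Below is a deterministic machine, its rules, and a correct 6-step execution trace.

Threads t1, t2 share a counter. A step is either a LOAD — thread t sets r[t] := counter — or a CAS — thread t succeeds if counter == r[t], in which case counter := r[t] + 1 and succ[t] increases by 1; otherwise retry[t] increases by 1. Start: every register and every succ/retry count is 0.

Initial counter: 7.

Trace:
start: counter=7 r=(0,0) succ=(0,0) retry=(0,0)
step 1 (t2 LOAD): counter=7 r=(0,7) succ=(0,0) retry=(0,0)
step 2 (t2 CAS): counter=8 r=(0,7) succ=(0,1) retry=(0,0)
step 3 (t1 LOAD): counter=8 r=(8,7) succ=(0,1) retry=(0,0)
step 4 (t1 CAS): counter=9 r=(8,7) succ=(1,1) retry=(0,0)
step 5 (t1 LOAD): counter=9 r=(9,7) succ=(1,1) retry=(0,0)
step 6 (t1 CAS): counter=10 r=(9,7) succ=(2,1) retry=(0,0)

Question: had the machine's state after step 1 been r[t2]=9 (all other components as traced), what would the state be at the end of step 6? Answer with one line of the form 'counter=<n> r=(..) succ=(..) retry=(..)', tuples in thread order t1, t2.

state after step 1 := counter=7 r=(0,9) succ=(0,0) retry=(0,0)
step 2 (t2 CAS): counter=7 r=(0,9) succ=(0,0) retry=(0,1)
step 3 (t1 LOAD): counter=7 r=(7,9) succ=(0,0) retry=(0,1)
step 4 (t1 CAS): counter=8 r=(7,9) succ=(1,0) retry=(0,1)
step 5 (t1 LOAD): counter=8 r=(8,9) succ=(1,0) retry=(0,1)
step 6 (t1 CAS): counter=9 r=(8,9) succ=(2,0) retry=(0,1)

counter=9 r=(8,9) succ=(2,0) retry=(0,1)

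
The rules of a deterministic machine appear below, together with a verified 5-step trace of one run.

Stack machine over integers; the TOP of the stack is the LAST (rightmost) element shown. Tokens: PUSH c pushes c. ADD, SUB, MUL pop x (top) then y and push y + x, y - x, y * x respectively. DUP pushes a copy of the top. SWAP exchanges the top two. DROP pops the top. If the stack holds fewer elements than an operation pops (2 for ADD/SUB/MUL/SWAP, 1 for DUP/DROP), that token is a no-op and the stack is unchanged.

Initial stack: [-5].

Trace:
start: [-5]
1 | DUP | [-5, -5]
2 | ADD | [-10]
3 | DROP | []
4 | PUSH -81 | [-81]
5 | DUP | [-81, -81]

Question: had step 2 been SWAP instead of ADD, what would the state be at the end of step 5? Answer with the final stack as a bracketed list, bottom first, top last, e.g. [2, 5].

(re-executing from step 2 with the substitution; state before step 2: [-5, -5])
2 | SWAP | [-5, -5]
3 | DROP | [-5]
4 | PUSH -81 | [-5, -81]
5 | DUP | [-5, -81, -81]

[-5, -81, -81]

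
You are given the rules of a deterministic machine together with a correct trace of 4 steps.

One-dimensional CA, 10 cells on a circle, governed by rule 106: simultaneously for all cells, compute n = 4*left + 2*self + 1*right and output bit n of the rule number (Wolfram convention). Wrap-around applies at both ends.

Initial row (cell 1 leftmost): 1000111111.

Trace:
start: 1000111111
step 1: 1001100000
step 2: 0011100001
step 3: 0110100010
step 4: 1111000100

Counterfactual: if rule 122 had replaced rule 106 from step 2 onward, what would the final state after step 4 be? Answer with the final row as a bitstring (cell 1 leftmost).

(re-executing steps 2..4 under rule 122; state before step 2: 1001100000)
step 2: 0111110001
step 3: 1100011010
step 4: 1110111101

1110111101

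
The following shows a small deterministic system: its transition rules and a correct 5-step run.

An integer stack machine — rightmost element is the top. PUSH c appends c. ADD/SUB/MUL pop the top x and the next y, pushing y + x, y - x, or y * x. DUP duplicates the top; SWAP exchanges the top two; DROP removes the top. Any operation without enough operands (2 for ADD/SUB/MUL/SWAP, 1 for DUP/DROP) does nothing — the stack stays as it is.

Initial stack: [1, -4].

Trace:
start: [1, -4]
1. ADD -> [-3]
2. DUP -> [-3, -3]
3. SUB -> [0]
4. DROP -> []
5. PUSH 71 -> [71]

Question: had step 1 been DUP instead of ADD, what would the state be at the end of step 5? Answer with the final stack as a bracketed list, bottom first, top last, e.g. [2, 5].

(re-executing from step 1 with the substitution; state before step 1: [1, -4])
1. DUP -> [1, -4, -4]
2. DUP -> [1, -4, -4, -4]
3. SUB -> [1, -4, 0]
4. DROP -> [1, -4]
5. PUSH 71 -> [1, -4, 71]

[1, -4, 71]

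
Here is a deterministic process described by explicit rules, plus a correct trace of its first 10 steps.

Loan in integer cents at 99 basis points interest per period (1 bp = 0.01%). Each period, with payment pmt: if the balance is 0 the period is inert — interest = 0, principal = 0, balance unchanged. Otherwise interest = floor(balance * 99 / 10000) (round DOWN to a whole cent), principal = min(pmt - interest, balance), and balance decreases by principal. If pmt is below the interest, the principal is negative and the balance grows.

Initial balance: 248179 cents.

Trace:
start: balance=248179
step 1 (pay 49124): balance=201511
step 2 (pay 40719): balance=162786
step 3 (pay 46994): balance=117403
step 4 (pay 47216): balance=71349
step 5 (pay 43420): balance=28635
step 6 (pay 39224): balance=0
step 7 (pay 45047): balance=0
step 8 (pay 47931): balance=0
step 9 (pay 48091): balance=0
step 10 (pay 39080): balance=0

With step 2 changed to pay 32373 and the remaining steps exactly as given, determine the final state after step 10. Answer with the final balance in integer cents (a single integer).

0

(re-executing from step 2 with the substitution; state before step 2: balance=201511)
step 2 (pay 32373): balance=171132
step 3 (pay 46994): balance=125832
step 4 (pay 47216): balance=79861
step 5 (pay 43420): balance=37231
step 6 (pay 39224): balance=0
step 7 (pay 45047): balance=0
step 8 (pay 47931): balance=0
step 9 (pay 48091): balance=0
step 10 (pay 39080): balance=0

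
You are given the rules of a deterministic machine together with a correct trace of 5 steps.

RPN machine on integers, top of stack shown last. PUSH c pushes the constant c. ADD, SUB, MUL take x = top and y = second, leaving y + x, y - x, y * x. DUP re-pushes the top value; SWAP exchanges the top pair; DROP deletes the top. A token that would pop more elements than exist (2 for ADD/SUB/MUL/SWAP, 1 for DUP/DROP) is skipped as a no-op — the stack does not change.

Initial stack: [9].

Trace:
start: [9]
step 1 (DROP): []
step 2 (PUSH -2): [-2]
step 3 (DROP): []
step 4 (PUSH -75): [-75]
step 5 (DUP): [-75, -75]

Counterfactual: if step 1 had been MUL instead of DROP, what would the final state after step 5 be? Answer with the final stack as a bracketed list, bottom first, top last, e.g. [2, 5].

(re-executing from step 1 with the substitution; state before step 1: [9])
step 1 (MUL): [9]
step 2 (PUSH -2): [9, -2]
step 3 (DROP): [9]
step 4 (PUSH -75): [9, -75]
step 5 (DUP): [9, -75, -75]

[9, -75, -75]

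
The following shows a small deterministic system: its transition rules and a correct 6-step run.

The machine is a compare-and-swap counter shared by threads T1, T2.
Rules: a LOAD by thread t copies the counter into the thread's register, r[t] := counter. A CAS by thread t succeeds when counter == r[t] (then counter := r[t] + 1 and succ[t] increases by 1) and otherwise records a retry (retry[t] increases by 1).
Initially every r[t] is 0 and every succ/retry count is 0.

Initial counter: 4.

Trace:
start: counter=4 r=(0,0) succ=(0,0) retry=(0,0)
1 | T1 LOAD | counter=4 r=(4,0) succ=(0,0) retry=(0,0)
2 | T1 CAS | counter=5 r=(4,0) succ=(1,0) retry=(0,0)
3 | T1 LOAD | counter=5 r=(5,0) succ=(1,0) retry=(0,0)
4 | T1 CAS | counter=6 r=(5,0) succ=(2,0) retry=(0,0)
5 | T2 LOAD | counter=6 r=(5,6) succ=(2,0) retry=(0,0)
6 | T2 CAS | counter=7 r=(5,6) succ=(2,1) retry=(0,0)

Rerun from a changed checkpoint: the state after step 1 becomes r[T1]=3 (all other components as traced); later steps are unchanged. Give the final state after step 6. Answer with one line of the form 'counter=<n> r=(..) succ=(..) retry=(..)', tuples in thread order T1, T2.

counter=6 r=(4,5) succ=(1,1) retry=(1,0)

state after step 1 := counter=4 r=(3,0) succ=(0,0) retry=(0,0)
2 | T1 CAS | counter=4 r=(3,0) succ=(0,0) retry=(1,0)
3 | T1 LOAD | counter=4 r=(4,0) succ=(0,0) retry=(1,0)
4 | T1 CAS | counter=5 r=(4,0) succ=(1,0) retry=(1,0)
5 | T2 LOAD | counter=5 r=(4,5) succ=(1,0) retry=(1,0)
6 | T2 CAS | counter=6 r=(4,5) succ=(1,1) retry=(1,0)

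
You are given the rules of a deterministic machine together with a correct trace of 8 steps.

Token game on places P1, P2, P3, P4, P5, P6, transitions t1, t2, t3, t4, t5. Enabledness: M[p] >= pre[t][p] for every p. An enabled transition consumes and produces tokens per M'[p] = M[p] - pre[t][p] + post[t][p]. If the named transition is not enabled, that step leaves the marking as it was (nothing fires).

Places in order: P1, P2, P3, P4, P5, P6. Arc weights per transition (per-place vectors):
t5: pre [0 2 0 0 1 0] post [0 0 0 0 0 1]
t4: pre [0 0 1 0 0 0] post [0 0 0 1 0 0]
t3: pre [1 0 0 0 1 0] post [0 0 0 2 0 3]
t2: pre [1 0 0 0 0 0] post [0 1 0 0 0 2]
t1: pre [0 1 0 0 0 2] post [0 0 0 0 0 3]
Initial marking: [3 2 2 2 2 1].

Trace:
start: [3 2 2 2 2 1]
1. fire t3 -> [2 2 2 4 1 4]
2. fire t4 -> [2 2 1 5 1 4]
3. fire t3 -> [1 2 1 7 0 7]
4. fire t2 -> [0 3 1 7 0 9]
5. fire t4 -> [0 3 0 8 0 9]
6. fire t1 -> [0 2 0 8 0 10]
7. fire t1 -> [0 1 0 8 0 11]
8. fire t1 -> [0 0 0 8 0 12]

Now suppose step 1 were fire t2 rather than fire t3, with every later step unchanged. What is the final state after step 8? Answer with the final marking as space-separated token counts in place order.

(re-executing from step 1 with the substitution; state before step 1: [3 2 2 2 2 1])
1. fire t2 -> [2 3 2 2 2 3]
2. fire t4 -> [2 3 1 3 2 3]
3. fire t3 -> [1 3 1 5 1 6]
4. fire t2 -> [0 4 1 5 1 8]
5. fire t4 -> [0 4 0 6 1 8]
6. fire t1 -> [0 3 0 6 1 9]
7. fire t1 -> [0 2 0 6 1 10]
8. fire t1 -> [0 1 0 6 1 11]

0 1 0 6 1 11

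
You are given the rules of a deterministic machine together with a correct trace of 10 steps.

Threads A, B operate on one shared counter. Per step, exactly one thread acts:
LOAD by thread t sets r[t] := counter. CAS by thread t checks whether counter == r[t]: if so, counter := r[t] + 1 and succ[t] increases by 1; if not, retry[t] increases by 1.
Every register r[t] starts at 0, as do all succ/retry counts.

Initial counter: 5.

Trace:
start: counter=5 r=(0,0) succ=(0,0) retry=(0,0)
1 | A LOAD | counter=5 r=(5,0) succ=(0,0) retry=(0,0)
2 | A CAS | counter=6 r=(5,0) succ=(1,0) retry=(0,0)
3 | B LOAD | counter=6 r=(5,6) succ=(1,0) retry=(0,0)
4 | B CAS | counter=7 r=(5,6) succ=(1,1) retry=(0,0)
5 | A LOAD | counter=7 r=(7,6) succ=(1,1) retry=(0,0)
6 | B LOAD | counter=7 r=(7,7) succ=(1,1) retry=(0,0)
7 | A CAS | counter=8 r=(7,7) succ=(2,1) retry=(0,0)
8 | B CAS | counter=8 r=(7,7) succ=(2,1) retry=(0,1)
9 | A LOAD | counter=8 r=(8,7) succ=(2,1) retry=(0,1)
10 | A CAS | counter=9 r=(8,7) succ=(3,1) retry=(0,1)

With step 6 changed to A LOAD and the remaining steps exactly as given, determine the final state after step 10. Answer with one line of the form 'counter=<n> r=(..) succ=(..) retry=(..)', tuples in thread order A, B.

counter=9 r=(8,6) succ=(3,1) retry=(0,1)

(re-executing from step 6 with the substitution; state before step 6: counter=7 r=(7,6) succ=(1,1) retry=(0,0))
6 | A LOAD | counter=7 r=(7,6) succ=(1,1) retry=(0,0)
7 | A CAS | counter=8 r=(7,6) succ=(2,1) retry=(0,0)
8 | B CAS | counter=8 r=(7,6) succ=(2,1) retry=(0,1)
9 | A LOAD | counter=8 r=(8,6) succ=(2,1) retry=(0,1)
10 | A CAS | counter=9 r=(8,6) succ=(3,1) retry=(0,1)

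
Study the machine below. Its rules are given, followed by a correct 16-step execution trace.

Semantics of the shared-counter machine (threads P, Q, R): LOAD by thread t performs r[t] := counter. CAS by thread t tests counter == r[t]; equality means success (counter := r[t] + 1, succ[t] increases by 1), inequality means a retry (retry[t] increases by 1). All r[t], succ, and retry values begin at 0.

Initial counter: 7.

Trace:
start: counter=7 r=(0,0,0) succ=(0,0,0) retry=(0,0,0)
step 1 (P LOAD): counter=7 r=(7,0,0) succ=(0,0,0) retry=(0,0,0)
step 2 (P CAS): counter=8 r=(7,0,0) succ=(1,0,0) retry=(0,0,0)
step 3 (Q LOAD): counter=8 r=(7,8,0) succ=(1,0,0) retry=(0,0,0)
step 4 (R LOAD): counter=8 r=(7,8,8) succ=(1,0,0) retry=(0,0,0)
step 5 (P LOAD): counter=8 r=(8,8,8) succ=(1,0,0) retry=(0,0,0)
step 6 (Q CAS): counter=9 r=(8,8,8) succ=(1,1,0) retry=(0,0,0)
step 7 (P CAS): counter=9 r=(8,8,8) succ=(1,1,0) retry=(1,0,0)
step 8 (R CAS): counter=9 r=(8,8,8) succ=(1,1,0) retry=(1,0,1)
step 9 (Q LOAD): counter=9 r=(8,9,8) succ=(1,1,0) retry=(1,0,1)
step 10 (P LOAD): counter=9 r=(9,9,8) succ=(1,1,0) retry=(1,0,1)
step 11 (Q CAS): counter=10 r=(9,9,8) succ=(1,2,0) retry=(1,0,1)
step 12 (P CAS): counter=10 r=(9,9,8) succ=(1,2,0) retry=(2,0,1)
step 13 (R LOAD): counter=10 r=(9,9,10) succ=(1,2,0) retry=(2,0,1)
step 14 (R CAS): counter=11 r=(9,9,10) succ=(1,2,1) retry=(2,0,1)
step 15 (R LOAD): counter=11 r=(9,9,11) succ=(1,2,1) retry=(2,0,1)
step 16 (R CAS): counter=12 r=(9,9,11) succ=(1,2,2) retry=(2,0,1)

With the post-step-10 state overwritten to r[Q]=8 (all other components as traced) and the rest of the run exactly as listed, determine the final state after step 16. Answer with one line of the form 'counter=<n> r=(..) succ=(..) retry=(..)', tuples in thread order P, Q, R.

state after step 10 := counter=9 r=(9,8,8) succ=(1,1,0) retry=(1,0,1)
step 11 (Q CAS): counter=9 r=(9,8,8) succ=(1,1,0) retry=(1,1,1)
step 12 (P CAS): counter=10 r=(9,8,8) succ=(2,1,0) retry=(1,1,1)
step 13 (R LOAD): counter=10 r=(9,8,10) succ=(2,1,0) retry=(1,1,1)
step 14 (R CAS): counter=11 r=(9,8,10) succ=(2,1,1) retry=(1,1,1)
step 15 (R LOAD): counter=11 r=(9,8,11) succ=(2,1,1) retry=(1,1,1)
step 16 (R CAS): counter=12 r=(9,8,11) succ=(2,1,2) retry=(1,1,1)

counter=12 r=(9,8,11) succ=(2,1,2) retry=(1,1,1)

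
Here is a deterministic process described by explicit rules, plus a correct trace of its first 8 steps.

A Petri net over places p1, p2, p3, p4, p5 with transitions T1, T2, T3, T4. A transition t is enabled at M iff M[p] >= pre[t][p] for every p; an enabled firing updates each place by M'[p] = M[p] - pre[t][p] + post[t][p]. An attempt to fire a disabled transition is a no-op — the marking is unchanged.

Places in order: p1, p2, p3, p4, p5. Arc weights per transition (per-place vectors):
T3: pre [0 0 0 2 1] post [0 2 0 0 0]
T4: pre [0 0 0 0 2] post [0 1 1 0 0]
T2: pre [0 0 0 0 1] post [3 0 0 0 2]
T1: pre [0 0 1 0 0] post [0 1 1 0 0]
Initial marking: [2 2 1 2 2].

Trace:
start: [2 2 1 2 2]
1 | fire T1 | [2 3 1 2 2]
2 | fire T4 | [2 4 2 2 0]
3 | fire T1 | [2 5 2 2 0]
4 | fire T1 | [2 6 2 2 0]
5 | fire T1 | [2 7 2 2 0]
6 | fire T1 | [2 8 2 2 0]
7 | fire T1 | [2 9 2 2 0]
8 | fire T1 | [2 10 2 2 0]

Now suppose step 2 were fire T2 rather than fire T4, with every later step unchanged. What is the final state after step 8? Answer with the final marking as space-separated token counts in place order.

(re-executing from step 2 with the substitution; state before step 2: [2 3 1 2 2])
2 | fire T2 | [5 3 1 2 3]
3 | fire T1 | [5 4 1 2 3]
4 | fire T1 | [5 5 1 2 3]
5 | fire T1 | [5 6 1 2 3]
6 | fire T1 | [5 7 1 2 3]
7 | fire T1 | [5 8 1 2 3]
8 | fire T1 | [5 9 1 2 3]

5 9 1 2 3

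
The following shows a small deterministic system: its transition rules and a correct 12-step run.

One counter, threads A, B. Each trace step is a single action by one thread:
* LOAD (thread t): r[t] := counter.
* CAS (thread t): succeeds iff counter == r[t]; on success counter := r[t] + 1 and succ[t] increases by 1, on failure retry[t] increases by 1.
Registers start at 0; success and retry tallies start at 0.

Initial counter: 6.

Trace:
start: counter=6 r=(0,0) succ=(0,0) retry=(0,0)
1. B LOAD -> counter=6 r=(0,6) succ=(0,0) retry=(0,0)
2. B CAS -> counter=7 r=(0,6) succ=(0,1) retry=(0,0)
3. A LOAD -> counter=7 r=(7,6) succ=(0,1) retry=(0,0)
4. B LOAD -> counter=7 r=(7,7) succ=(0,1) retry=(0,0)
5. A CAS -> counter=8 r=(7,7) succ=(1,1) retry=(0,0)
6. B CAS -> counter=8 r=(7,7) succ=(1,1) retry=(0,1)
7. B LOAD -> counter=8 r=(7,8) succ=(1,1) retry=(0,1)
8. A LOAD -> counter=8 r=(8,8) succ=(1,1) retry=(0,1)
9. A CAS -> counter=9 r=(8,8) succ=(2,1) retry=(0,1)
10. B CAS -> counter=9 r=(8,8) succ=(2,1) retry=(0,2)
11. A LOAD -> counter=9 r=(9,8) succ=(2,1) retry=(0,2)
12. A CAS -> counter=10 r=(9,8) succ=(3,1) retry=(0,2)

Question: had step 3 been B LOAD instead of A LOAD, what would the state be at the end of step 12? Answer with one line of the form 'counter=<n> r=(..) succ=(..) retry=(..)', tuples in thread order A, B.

counter=10 r=(9,8) succ=(2,2) retry=(1,1)

(re-executing from step 3 with the substitution; state before step 3: counter=7 r=(0,6) succ=(0,1) retry=(0,0))
3. B LOAD -> counter=7 r=(0,7) succ=(0,1) retry=(0,0)
4. B LOAD -> counter=7 r=(0,7) succ=(0,1) retry=(0,0)
5. A CAS -> counter=7 r=(0,7) succ=(0,1) retry=(1,0)
6. B CAS -> counter=8 r=(0,7) succ=(0,2) retry=(1,0)
7. B LOAD -> counter=8 r=(0,8) succ=(0,2) retry=(1,0)
8. A LOAD -> counter=8 r=(8,8) succ=(0,2) retry=(1,0)
9. A CAS -> counter=9 r=(8,8) succ=(1,2) retry=(1,0)
10. B CAS -> counter=9 r=(8,8) succ=(1,2) retry=(1,1)
11. A LOAD -> counter=9 r=(9,8) succ=(1,2) retry=(1,1)
12. A CAS -> counter=10 r=(9,8) succ=(2,2) retry=(1,1)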